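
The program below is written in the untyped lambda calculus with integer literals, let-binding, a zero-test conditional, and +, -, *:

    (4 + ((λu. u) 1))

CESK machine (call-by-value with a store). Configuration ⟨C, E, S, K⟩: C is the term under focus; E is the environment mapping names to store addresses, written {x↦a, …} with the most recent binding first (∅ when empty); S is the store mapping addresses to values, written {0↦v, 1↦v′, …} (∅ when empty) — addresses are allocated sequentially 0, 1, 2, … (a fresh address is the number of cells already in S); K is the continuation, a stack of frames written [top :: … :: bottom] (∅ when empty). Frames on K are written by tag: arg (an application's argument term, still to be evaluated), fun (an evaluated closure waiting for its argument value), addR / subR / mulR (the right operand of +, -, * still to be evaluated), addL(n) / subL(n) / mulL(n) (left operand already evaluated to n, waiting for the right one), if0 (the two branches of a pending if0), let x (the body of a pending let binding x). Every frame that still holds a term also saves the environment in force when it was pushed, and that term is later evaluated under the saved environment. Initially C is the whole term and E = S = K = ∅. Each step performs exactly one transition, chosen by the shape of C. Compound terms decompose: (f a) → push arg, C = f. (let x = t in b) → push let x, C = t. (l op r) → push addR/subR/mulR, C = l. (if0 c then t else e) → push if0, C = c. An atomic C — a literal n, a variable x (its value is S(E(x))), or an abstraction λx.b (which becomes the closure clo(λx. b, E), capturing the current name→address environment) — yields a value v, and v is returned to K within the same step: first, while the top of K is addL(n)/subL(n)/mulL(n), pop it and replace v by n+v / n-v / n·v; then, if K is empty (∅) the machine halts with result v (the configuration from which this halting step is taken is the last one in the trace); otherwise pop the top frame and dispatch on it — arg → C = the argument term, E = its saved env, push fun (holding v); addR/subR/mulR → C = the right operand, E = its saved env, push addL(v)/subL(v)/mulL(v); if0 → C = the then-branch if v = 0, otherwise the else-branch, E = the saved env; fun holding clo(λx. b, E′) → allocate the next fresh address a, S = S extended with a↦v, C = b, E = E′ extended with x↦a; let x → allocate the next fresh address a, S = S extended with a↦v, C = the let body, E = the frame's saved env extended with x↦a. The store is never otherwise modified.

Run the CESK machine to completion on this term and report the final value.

Answer: 5

Derivation:
0. <C=(4 + ((λu. u) 1)), E=∅, S=∅, K=∅>
1. <C=4, E=∅, S=∅, K=[addR]>
2. <C=((λu. u) 1), E=∅, S=∅, K=[addL(4)]>
3. <C=(λu. u), E=∅, S=∅, K=[arg :: addL(4)]>
4. <C=1, E=∅, S=∅, K=[fun :: addL(4)]>
5. <C=u, E={u↦0}, S={0↦1}, K=[addL(4)]>
→ final value 5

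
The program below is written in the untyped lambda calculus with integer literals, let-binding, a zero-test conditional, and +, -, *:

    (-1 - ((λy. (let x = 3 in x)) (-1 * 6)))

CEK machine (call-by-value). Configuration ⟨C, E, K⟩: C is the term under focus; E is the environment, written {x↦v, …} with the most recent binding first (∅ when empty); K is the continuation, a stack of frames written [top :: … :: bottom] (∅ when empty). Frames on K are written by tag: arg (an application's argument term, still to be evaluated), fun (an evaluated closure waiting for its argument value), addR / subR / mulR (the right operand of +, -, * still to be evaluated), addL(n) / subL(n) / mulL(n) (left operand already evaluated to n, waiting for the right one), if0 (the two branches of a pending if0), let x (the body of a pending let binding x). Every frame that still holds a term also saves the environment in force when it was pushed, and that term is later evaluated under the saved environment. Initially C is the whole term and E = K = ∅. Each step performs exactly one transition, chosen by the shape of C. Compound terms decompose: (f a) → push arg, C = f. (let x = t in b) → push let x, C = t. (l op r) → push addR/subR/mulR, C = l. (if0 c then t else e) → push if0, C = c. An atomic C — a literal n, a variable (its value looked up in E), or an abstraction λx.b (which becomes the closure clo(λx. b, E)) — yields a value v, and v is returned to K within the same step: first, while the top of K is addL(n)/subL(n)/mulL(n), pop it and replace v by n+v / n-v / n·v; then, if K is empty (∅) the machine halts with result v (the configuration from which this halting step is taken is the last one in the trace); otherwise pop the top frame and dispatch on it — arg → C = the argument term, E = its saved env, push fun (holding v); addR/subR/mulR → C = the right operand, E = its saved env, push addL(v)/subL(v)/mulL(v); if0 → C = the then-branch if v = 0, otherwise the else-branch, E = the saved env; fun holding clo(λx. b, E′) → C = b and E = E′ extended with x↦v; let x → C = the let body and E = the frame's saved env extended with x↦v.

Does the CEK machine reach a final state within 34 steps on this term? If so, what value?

Answer: -4

Derivation:
t=0: <C=(-1 - ((λy. (let x = 3 in x)) (-1 * 6))), E=∅, K=∅>
t=1: <C=-1, E=∅, K=[subR]>
t=2: <C=((λy. (let x = 3 in x)) (-1 * 6)), E=∅, K=[subL(-1)]>
t=3: <C=(λy. (let x = 3 in x)), E=∅, K=[arg :: subL(-1)]>
t=4: <C=(-1 * 6), E=∅, K=[fun :: subL(-1)]>
t=5: <C=-1, E=∅, K=[mulR :: fun :: subL(-1)]>
t=6: <C=6, E=∅, K=[mulL(-1) :: fun :: subL(-1)]>
t=7: <C=(let x = 3 in x), E={y↦-6}, K=[subL(-1)]>
t=8: <C=3, E={y↦-6}, K=[let x :: subL(-1)]>
t=9: <C=x, E={x↦3, y↦-6}, K=[subL(-1)]>
→ final value -4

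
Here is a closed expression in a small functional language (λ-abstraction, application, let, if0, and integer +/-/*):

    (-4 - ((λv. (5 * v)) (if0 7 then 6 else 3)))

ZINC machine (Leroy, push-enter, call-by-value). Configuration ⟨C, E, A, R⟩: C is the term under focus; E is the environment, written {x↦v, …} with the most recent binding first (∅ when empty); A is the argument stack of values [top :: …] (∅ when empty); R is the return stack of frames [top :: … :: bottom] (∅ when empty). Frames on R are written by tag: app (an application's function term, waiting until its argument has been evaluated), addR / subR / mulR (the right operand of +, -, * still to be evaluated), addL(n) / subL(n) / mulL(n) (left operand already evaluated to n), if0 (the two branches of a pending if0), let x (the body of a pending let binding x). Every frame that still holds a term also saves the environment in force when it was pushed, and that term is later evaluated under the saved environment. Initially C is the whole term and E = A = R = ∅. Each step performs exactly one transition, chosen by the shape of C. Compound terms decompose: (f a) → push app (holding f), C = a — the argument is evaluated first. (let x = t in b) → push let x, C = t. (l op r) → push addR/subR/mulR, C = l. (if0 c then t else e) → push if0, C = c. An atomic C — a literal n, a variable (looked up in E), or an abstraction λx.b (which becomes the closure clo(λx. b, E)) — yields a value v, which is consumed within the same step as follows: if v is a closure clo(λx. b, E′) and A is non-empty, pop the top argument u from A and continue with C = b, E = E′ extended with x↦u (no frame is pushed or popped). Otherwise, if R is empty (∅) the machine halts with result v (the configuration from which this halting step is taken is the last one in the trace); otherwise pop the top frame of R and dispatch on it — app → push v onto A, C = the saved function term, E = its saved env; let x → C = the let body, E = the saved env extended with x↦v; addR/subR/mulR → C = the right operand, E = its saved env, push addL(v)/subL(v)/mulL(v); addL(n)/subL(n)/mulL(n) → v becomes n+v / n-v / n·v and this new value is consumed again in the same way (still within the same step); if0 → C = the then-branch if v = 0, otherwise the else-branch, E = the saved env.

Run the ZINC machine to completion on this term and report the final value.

t=0: [C=(-4 - ((λv. (5 * v)) (if0 7 then 6 else 3))) | E=∅ | A=∅ | R=∅]
t=1: [C=-4 | E=∅ | A=∅ | R=[subR]]
t=2: [C=((λv. (5 * v)) (if0 7 then 6 else 3)) | E=∅ | A=∅ | R=[subL(-4)]]
t=3: [C=(if0 7 then 6 else 3) | E=∅ | A=∅ | R=[app :: subL(-4)]]
t=4: [C=7 | E=∅ | A=∅ | R=[if0 :: app :: subL(-4)]]
t=5: [C=3 | E=∅ | A=∅ | R=[app :: subL(-4)]]
t=6: [C=(λv. (5 * v)) | E=∅ | A=[3] | R=[subL(-4)]]
t=7: [C=(5 * v) | E={v↦3} | A=∅ | R=[subL(-4)]]
t=8: [C=5 | E={v↦3} | A=∅ | R=[mulR :: subL(-4)]]
t=9: [C=v | E={v↦3} | A=∅ | R=[mulL(5) :: subL(-4)]]
→ final value -19

Answer: -19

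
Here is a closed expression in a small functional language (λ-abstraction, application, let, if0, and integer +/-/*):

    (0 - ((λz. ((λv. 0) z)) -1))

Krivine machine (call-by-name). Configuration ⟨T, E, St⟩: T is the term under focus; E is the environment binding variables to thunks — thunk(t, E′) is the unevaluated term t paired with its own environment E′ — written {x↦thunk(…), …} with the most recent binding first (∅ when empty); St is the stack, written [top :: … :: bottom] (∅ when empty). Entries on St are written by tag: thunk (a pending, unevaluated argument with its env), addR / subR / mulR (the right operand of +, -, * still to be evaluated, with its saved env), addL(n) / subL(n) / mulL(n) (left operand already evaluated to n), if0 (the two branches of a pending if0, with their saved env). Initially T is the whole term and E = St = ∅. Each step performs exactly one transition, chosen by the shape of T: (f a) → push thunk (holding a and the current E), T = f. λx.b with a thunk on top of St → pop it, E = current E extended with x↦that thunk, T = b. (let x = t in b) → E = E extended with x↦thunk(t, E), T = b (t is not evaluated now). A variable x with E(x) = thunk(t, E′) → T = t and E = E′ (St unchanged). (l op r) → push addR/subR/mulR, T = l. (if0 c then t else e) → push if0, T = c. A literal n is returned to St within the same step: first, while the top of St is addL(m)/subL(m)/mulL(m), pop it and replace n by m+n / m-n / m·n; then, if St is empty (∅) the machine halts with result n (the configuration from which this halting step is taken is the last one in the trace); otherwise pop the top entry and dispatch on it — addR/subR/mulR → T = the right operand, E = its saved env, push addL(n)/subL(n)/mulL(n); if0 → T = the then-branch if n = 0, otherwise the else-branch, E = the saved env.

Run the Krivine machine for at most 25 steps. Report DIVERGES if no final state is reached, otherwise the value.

step 0: ⟨T=(0 - ((λz. ((λv. 0) z)) -1)); E=∅; St=∅⟩
step 1: ⟨T=0; E=∅; St=[subR]⟩
step 2: ⟨T=((λz. ((λv. 0) z)) -1); E=∅; St=[subL(0)]⟩
step 3: ⟨T=(λz. ((λv. 0) z)); E=∅; St=[thunk :: subL(0)]⟩
step 4: ⟨T=((λv. 0) z); E={z↦thunk(-1, ∅)}; St=[subL(0)]⟩
step 5: ⟨T=(λv. 0); E={z↦thunk(-1, ∅)}; St=[thunk :: subL(0)]⟩
step 6: ⟨T=0; E={v↦thunk(z, {z↦thunk(-1, ∅)}), z↦thunk(-1, ∅)}; St=[subL(0)]⟩
→ final value 0

Answer: 0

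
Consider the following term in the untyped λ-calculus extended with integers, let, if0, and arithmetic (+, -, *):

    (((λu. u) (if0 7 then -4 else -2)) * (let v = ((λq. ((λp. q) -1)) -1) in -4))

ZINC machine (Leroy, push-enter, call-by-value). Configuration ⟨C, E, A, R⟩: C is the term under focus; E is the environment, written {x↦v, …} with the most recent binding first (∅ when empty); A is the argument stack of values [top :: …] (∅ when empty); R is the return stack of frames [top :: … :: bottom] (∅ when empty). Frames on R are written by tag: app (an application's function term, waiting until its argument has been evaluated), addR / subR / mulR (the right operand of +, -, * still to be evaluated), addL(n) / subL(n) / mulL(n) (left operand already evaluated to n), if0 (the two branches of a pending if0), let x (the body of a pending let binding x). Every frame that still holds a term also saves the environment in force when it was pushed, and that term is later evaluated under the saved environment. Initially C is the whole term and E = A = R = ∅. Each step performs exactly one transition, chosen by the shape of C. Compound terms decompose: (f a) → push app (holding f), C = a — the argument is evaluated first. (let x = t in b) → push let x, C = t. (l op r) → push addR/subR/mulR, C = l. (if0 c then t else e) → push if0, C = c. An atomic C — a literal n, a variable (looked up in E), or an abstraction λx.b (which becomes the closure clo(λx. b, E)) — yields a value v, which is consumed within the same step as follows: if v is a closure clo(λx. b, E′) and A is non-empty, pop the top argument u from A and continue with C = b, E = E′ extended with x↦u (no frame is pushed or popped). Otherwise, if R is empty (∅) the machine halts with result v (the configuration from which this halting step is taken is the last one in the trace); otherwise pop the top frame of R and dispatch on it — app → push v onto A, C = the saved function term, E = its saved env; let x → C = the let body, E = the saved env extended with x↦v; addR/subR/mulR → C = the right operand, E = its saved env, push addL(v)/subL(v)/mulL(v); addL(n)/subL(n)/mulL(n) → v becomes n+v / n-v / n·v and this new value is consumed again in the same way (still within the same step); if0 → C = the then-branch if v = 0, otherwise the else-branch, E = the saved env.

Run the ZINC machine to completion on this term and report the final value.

Answer: 8

Derivation:
step 0: <C=(((λu. u) (if0 7 then -4 else -2)) * (let v = ((λq. ((λp. q) -1)) -1) in -4)), E=∅, A=∅, R=∅>
step 1: <C=((λu. u) (if0 7 then -4 else -2)), E=∅, A=∅, R=[mulR]>
step 2: <C=(if0 7 then -4 else -2), E=∅, A=∅, R=[app :: mulR]>
step 3: <C=7, E=∅, A=∅, R=[if0 :: app :: mulR]>
step 4: <C=-2, E=∅, A=∅, R=[app :: mulR]>
step 5: <C=(λu. u), E=∅, A=[-2], R=[mulR]>
step 6: <C=u, E={u↦-2}, A=∅, R=[mulR]>
step 7: <C=(let v = ((λq. ((λp. q) -1)) -1) in -4), E=∅, A=∅, R=[mulL(-2)]>
step 8: <C=((λq. ((λp. q) -1)) -1), E=∅, A=∅, R=[let v :: mulL(-2)]>
step 9: <C=-1, E=∅, A=∅, R=[app :: let v :: mulL(-2)]>
step 10: <C=(λq. ((λp. q) -1)), E=∅, A=[-1], R=[let v :: mulL(-2)]>
step 11: <C=((λp. q) -1), E={q↦-1}, A=∅, R=[let v :: mulL(-2)]>
step 12: <C=-1, E={q↦-1}, A=∅, R=[app :: let v :: mulL(-2)]>
step 13: <C=(λp. q), E={q↦-1}, A=[-1], R=[let v :: mulL(-2)]>
step 14: <C=q, E={p↦-1, q↦-1}, A=∅, R=[let v :: mulL(-2)]>
step 15: <C=-4, E={v↦-1}, A=∅, R=[mulL(-2)]>
→ final value 8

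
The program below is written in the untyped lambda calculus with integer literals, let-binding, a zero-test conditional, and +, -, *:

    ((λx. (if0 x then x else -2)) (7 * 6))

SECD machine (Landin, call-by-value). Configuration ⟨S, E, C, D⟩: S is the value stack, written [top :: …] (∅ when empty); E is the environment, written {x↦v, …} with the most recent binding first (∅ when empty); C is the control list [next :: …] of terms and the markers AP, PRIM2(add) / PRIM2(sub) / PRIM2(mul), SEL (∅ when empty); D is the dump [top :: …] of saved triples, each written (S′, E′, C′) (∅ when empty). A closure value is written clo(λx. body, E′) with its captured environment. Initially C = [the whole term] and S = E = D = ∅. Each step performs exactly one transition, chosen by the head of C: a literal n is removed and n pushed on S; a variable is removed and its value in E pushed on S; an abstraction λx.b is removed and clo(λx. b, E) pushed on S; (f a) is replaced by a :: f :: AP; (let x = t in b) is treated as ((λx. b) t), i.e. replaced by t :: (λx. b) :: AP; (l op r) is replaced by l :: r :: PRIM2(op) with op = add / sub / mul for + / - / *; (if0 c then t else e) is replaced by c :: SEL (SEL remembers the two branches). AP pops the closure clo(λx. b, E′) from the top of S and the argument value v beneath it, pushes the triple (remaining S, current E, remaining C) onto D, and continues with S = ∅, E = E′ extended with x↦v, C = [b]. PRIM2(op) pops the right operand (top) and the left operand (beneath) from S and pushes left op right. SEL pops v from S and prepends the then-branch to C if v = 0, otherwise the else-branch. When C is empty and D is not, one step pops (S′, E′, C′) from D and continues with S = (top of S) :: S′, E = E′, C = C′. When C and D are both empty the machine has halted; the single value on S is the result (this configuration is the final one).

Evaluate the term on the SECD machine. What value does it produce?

[0] ⟨S=∅; E=∅; C=[((λx. (if0 x then x else -2)) (7 * 6))]; D=∅⟩
[1] ⟨S=∅; E=∅; C=[(7 * 6) :: (λx. (if0 x then x else -2)) :: AP]; D=∅⟩
[2] ⟨S=∅; E=∅; C=[7 :: 6 :: PRIM2(mul) :: (λx. (if0 x then x else -2)) :: AP]; D=∅⟩
[3] ⟨S=[7]; E=∅; C=[6 :: PRIM2(mul) :: (λx. (if0 x then x else -2)) :: AP]; D=∅⟩
[4] ⟨S=[6 :: 7]; E=∅; C=[PRIM2(mul) :: (λx. (if0 x then x else -2)) :: AP]; D=∅⟩
[5] ⟨S=[42]; E=∅; C=[(λx. (if0 x then x else -2)) :: AP]; D=∅⟩
[6] ⟨S=[clo(λx. (if0 x then x else -2), ∅) :: 42]; E=∅; C=[AP]; D=∅⟩
[7] ⟨S=∅; E={x↦42}; C=[(if0 x then x else -2)]; D=[(∅, ∅, ∅)]⟩
[8] ⟨S=∅; E={x↦42}; C=[x :: SEL]; D=[(∅, ∅, ∅)]⟩
[9] ⟨S=[42]; E={x↦42}; C=[SEL]; D=[(∅, ∅, ∅)]⟩
[10] ⟨S=∅; E={x↦42}; C=[-2]; D=[(∅, ∅, ∅)]⟩
[11] ⟨S=[-2]; E={x↦42}; C=∅; D=[(∅, ∅, ∅)]⟩
[12] ⟨S=[-2]; E=∅; C=∅; D=∅⟩
→ final value -2

Answer: -2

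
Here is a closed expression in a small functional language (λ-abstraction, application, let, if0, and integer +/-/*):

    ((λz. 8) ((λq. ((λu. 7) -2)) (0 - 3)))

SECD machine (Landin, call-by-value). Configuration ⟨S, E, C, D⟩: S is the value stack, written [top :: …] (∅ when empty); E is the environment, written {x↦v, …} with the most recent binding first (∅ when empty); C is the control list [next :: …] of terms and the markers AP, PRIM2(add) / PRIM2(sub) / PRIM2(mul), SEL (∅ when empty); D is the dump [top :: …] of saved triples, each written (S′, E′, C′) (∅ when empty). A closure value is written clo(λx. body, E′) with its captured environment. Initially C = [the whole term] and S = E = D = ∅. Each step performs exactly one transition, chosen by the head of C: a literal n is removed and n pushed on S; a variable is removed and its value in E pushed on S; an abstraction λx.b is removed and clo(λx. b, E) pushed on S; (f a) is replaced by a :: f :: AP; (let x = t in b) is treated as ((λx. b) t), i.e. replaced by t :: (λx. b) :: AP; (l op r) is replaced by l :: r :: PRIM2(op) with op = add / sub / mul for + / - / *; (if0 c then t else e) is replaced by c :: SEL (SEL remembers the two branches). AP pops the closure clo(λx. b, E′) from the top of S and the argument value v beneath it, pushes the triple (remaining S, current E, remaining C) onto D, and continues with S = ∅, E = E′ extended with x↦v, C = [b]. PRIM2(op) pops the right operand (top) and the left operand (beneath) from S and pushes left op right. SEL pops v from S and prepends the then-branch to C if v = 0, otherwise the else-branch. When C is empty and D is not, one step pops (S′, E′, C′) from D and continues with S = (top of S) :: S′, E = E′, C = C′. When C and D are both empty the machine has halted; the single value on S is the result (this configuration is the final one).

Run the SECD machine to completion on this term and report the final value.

[0] ⟨S=∅; E=∅; C=[((λz. 8) ((λq. ((λu. 7) -2)) (0 - 3)))]; D=∅⟩
[1] ⟨S=∅; E=∅; C=[((λq. ((λu. 7) -2)) (0 - 3)) :: (λz. 8) :: AP]; D=∅⟩
[2] ⟨S=∅; E=∅; C=[(0 - 3) :: (λq. ((λu. 7) -2)) :: AP :: (λz. 8) :: AP]; D=∅⟩
[3] ⟨S=∅; E=∅; C=[0 :: 3 :: PRIM2(sub) :: (λq. ((λu. 7) -2)) :: AP :: (λz. 8) :: AP]; D=∅⟩
[4] ⟨S=[0]; E=∅; C=[3 :: PRIM2(sub) :: (λq. ((λu. 7) -2)) :: AP :: (λz. 8) :: AP]; D=∅⟩
[5] ⟨S=[3 :: 0]; E=∅; C=[PRIM2(sub) :: (λq. ((λu. 7) -2)) :: AP :: (λz. 8) :: AP]; D=∅⟩
[6] ⟨S=[-3]; E=∅; C=[(λq. ((λu. 7) -2)) :: AP :: (λz. 8) :: AP]; D=∅⟩
[7] ⟨S=[clo(λq. ((λu. 7) -2), ∅) :: -3]; E=∅; C=[AP :: (λz. 8) :: AP]; D=∅⟩
[8] ⟨S=∅; E={q↦-3}; C=[((λu. 7) -2)]; D=[(∅, ∅, [(λz. 8) :: AP])]⟩
[9] ⟨S=∅; E={q↦-3}; C=[-2 :: (λu. 7) :: AP]; D=[(∅, ∅, [(λz. 8) :: AP])]⟩
[10] ⟨S=[-2]; E={q↦-3}; C=[(λu. 7) :: AP]; D=[(∅, ∅, [(λz. 8) :: AP])]⟩
[11] ⟨S=[clo(λu. 7, {q↦-3}) :: -2]; E={q↦-3}; C=[AP]; D=[(∅, ∅, [(λz. 8) :: AP])]⟩
[12] ⟨S=∅; E={u↦-2, q↦-3}; C=[7]; D=[(∅, {q↦-3}, ∅) :: (∅, ∅, [(λz. 8) :: AP])]⟩
[13] ⟨S=[7]; E={u↦-2, q↦-3}; C=∅; D=[(∅, {q↦-3}, ∅) :: (∅, ∅, [(λz. 8) :: AP])]⟩
[14] ⟨S=[7]; E={q↦-3}; C=∅; D=[(∅, ∅, [(λz. 8) :: AP])]⟩
[15] ⟨S=[7]; E=∅; C=[(λz. 8) :: AP]; D=∅⟩
[16] ⟨S=[clo(λz. 8, ∅) :: 7]; E=∅; C=[AP]; D=∅⟩
[17] ⟨S=∅; E={z↦7}; C=[8]; D=[(∅, ∅, ∅)]⟩
[18] ⟨S=[8]; E={z↦7}; C=∅; D=[(∅, ∅, ∅)]⟩
[19] ⟨S=[8]; E=∅; C=∅; D=∅⟩
→ final value 8

Answer: 8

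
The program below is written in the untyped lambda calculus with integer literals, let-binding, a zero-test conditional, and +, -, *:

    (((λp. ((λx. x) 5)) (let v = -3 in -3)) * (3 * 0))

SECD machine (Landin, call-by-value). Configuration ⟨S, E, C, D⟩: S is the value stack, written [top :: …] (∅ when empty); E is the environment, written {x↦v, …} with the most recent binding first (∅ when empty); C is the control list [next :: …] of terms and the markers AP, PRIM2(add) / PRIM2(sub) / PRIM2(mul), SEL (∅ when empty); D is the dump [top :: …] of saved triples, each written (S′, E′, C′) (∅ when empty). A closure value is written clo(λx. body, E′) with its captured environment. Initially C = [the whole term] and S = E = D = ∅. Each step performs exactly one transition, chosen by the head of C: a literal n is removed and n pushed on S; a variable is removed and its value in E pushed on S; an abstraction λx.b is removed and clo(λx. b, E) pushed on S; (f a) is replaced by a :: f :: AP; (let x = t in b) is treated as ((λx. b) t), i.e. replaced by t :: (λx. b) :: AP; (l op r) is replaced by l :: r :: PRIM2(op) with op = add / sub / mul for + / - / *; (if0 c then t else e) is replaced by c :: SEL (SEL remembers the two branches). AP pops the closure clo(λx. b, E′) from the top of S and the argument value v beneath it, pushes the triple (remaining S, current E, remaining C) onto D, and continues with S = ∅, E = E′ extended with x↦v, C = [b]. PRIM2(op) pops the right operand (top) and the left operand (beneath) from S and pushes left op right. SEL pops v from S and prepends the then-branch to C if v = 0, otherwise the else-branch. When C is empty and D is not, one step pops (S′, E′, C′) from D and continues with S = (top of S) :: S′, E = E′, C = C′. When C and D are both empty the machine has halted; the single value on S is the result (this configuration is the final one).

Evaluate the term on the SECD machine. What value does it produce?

Answer: 0

Derivation:
0. [S=∅ | E=∅ | C=[(((λp. ((λx. x) 5)) (let v = -3 in -3)) * (3 * 0))] | D=∅]
1. [S=∅ | E=∅ | C=[((λp. ((λx. x) 5)) (let v = -3 in -3)) :: (3 * 0) :: PRIM2(mul)] | D=∅]
2. [S=∅ | E=∅ | C=[(let v = -3 in -3) :: (λp. ((λx. x) 5)) :: AP :: (3 * 0) :: PRIM2(mul)] | D=∅]
3. [S=∅ | E=∅ | C=[-3 :: (λv. -3) :: AP :: (λp. ((λx. x) 5)) :: AP :: (3 * 0) :: PRIM2(mul)] | D=∅]
4. [S=[-3] | E=∅ | C=[(λv. -3) :: AP :: (λp. ((λx. x) 5)) :: AP :: (3 * 0) :: PRIM2(mul)] | D=∅]
5. [S=[clo(λv. -3, ∅) :: -3] | E=∅ | C=[AP :: (λp. ((λx. x) 5)) :: AP :: (3 * 0) :: PRIM2(mul)] | D=∅]
6. [S=∅ | E={v↦-3} | C=[-3] | D=[(∅, ∅, [(λp. ((λx. x) 5)) :: AP :: (3 * 0) :: PRIM2(mul)])]]
7. [S=[-3] | E={v↦-3} | C=∅ | D=[(∅, ∅, [(λp. ((λx. x) 5)) :: AP :: (3 * 0) :: PRIM2(mul)])]]
8. [S=[-3] | E=∅ | C=[(λp. ((λx. x) 5)) :: AP :: (3 * 0) :: PRIM2(mul)] | D=∅]
9. [S=[clo(λp. ((λx. x) 5), ∅) :: -3] | E=∅ | C=[AP :: (3 * 0) :: PRIM2(mul)] | D=∅]
10. [S=∅ | E={p↦-3} | C=[((λx. x) 5)] | D=[(∅, ∅, [(3 * 0) :: PRIM2(mul)])]]
11. [S=∅ | E={p↦-3} | C=[5 :: (λx. x) :: AP] | D=[(∅, ∅, [(3 * 0) :: PRIM2(mul)])]]
12. [S=[5] | E={p↦-3} | C=[(λx. x) :: AP] | D=[(∅, ∅, [(3 * 0) :: PRIM2(mul)])]]
13. [S=[clo(λx. x, {p↦-3}) :: 5] | E={p↦-3} | C=[AP] | D=[(∅, ∅, [(3 * 0) :: PRIM2(mul)])]]
14. [S=∅ | E={x↦5, p↦-3} | C=[x] | D=[(∅, {p↦-3}, ∅) :: (∅, ∅, [(3 * 0) :: PRIM2(mul)])]]
15. [S=[5] | E={x↦5, p↦-3} | C=∅ | D=[(∅, {p↦-3}, ∅) :: (∅, ∅, [(3 * 0) :: PRIM2(mul)])]]
16. [S=[5] | E={p↦-3} | C=∅ | D=[(∅, ∅, [(3 * 0) :: PRIM2(mul)])]]
17. [S=[5] | E=∅ | C=[(3 * 0) :: PRIM2(mul)] | D=∅]
18. [S=[5] | E=∅ | C=[3 :: 0 :: PRIM2(mul) :: PRIM2(mul)] | D=∅]
19. [S=[3 :: 5] | E=∅ | C=[0 :: PRIM2(mul) :: PRIM2(mul)] | D=∅]
20. [S=[0 :: 3 :: 5] | E=∅ | C=[PRIM2(mul) :: PRIM2(mul)] | D=∅]
21. [S=[0 :: 5] | E=∅ | C=[PRIM2(mul)] | D=∅]
22. [S=[0] | E=∅ | C=∅ | D=∅]
→ final value 0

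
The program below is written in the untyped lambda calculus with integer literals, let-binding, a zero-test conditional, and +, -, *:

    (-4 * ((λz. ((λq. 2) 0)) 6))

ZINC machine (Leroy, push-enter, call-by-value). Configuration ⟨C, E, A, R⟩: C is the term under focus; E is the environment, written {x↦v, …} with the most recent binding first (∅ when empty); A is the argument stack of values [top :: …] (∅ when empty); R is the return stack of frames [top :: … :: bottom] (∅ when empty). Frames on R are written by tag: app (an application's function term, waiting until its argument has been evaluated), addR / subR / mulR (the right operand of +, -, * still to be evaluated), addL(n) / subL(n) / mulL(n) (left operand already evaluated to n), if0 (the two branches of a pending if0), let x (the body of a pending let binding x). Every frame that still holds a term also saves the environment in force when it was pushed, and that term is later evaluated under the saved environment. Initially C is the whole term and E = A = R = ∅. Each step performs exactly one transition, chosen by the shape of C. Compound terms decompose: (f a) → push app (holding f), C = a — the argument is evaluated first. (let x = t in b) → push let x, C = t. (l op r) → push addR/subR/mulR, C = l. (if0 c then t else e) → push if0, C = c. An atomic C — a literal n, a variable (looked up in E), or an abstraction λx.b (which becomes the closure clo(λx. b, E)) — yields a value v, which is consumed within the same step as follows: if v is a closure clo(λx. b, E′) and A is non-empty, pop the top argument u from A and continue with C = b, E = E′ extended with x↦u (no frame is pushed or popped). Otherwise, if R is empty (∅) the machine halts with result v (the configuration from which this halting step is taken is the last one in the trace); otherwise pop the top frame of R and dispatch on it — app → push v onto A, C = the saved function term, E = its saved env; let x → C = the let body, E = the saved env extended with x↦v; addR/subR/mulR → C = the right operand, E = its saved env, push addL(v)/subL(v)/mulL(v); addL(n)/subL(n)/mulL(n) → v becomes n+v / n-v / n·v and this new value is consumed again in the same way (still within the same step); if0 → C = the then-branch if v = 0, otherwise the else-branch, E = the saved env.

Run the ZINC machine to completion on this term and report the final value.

Answer: -8

Machine steps:
step 0: [C=(-4 * ((λz. ((λq. 2) 0)) 6)) | E=∅ | A=∅ | R=∅]
step 1: [C=-4 | E=∅ | A=∅ | R=[mulR]]
step 2: [C=((λz. ((λq. 2) 0)) 6) | E=∅ | A=∅ | R=[mulL(-4)]]
step 3: [C=6 | E=∅ | A=∅ | R=[app :: mulL(-4)]]
step 4: [C=(λz. ((λq. 2) 0)) | E=∅ | A=[6] | R=[mulL(-4)]]
step 5: [C=((λq. 2) 0) | E={z↦6} | A=∅ | R=[mulL(-4)]]
step 6: [C=0 | E={z↦6} | A=∅ | R=[app :: mulL(-4)]]
step 7: [C=(λq. 2) | E={z↦6} | A=[0] | R=[mulL(-4)]]
step 8: [C=2 | E={q↦0, z↦6} | A=∅ | R=[mulL(-4)]]
→ final value -8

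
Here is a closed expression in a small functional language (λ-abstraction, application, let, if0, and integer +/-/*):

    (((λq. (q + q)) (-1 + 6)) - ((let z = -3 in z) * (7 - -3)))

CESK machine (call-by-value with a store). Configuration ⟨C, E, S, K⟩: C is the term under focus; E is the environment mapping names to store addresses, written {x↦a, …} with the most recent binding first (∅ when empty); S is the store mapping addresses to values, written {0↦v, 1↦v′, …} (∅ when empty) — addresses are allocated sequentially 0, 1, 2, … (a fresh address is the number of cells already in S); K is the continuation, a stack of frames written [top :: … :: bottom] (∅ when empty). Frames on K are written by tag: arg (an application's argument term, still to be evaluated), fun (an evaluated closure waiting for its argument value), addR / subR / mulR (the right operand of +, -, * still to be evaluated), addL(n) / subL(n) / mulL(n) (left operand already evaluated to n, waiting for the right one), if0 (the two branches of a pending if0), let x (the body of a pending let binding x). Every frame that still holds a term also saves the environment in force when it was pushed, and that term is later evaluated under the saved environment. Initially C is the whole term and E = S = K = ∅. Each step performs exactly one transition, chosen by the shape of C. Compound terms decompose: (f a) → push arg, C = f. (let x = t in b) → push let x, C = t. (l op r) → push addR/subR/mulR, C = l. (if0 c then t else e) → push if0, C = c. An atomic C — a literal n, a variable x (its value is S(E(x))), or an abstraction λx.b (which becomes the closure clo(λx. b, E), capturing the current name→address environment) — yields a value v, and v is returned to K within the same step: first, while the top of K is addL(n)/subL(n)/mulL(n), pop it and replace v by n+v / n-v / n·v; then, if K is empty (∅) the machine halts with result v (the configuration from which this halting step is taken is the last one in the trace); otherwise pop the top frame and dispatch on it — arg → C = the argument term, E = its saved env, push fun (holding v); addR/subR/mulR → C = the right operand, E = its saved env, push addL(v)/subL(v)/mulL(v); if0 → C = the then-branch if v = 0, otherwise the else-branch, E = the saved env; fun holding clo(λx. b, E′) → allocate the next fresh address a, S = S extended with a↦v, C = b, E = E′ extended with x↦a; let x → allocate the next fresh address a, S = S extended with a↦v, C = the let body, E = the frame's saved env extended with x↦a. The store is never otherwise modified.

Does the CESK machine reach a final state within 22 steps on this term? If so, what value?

Answer: 40

Machine steps:
[0] ⟨C=(((λq. (q + q)) (-1 + 6)) - ((let z = -3 in z) * (7 - -3))); E=∅; S=∅; K=∅⟩
[1] ⟨C=((λq. (q + q)) (-1 + 6)); E=∅; S=∅; K=[subR]⟩
[2] ⟨C=(λq. (q + q)); E=∅; S=∅; K=[arg :: subR]⟩
[3] ⟨C=(-1 + 6); E=∅; S=∅; K=[fun :: subR]⟩
[4] ⟨C=-1; E=∅; S=∅; K=[addR :: fun :: subR]⟩
[5] ⟨C=6; E=∅; S=∅; K=[addL(-1) :: fun :: subR]⟩
[6] ⟨C=(q + q); E={q↦0}; S={0↦5}; K=[subR]⟩
[7] ⟨C=q; E={q↦0}; S={0↦5}; K=[addR :: subR]⟩
[8] ⟨C=q; E={q↦0}; S={0↦5}; K=[addL(5) :: subR]⟩
[9] ⟨C=((let z = -3 in z) * (7 - -3)); E=∅; S={0↦5}; K=[subL(10)]⟩
[10] ⟨C=(let z = -3 in z); E=∅; S={0↦5}; K=[mulR :: subL(10)]⟩
[11] ⟨C=-3; E=∅; S={0↦5}; K=[let z :: mulR :: subL(10)]⟩
[12] ⟨C=z; E={z↦1}; S={0↦5, 1↦-3}; K=[mulR :: subL(10)]⟩
[13] ⟨C=(7 - -3); E=∅; S={0↦5, 1↦-3}; K=[mulL(-3) :: subL(10)]⟩
[14] ⟨C=7; E=∅; S={0↦5, 1↦-3}; K=[subR :: mulL(-3) :: subL(10)]⟩
[15] ⟨C=-3; E=∅; S={0↦5, 1↦-3}; K=[subL(7) :: mulL(-3) :: subL(10)]⟩
→ final value 40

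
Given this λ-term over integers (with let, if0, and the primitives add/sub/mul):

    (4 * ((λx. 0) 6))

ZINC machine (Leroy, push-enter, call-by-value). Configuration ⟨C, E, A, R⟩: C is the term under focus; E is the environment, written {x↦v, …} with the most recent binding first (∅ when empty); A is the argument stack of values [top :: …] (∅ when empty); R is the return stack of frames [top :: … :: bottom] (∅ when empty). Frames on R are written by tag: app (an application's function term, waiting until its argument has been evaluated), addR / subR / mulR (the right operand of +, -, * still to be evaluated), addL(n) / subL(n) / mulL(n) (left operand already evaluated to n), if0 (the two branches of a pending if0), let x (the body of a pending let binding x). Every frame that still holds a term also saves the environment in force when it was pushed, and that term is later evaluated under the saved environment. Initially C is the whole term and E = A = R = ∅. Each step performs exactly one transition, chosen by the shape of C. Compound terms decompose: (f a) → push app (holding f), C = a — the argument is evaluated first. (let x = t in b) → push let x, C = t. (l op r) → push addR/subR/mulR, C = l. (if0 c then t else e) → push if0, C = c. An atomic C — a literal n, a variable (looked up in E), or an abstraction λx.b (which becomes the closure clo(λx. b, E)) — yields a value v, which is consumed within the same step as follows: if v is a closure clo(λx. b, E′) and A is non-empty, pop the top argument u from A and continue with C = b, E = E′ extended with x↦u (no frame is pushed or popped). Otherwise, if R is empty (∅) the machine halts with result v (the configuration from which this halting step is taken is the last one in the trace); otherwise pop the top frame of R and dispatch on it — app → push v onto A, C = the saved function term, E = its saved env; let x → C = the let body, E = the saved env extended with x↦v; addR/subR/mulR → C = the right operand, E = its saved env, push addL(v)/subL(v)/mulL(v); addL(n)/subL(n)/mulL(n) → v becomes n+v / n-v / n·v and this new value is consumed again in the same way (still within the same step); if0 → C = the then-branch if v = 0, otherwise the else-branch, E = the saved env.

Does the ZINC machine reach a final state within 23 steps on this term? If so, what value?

step 0: ⟨C=(4 * ((λx. 0) 6)); E=∅; A=∅; R=∅⟩
step 1: ⟨C=4; E=∅; A=∅; R=[mulR]⟩
step 2: ⟨C=((λx. 0) 6); E=∅; A=∅; R=[mulL(4)]⟩
step 3: ⟨C=6; E=∅; A=∅; R=[app :: mulL(4)]⟩
step 4: ⟨C=(λx. 0); E=∅; A=[6]; R=[mulL(4)]⟩
step 5: ⟨C=0; E={x↦6}; A=∅; R=[mulL(4)]⟩
→ final value 0

Answer: 0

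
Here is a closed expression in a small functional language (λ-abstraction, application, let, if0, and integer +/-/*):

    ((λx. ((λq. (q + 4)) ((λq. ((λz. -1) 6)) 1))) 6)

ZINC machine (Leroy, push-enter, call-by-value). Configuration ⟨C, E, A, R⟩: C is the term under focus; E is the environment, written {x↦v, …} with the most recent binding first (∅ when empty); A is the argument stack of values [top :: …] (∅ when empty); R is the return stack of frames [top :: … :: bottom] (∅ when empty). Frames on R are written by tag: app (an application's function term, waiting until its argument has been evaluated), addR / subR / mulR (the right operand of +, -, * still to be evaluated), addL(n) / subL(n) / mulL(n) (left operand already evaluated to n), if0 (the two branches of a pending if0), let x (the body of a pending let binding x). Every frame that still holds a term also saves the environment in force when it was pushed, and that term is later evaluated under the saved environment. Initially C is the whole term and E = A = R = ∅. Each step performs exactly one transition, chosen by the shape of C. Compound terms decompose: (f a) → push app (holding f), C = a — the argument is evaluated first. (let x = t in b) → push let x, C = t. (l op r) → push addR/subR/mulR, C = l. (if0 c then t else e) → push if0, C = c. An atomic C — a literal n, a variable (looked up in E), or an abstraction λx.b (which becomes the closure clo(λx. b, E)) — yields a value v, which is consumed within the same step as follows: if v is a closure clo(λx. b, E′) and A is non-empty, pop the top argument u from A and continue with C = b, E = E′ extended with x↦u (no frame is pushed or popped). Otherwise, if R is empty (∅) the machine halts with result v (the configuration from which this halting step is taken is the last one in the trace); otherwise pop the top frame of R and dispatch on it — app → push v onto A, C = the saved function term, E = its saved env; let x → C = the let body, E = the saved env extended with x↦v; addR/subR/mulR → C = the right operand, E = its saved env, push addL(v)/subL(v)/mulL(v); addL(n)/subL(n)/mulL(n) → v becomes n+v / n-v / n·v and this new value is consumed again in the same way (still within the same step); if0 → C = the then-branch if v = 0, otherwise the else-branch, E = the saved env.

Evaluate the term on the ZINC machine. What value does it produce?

step 0: <C=((λx. ((λq. (q + 4)) ((λq. ((λz. -1) 6)) 1))) 6), E=∅, A=∅, R=∅>
step 1: <C=6, E=∅, A=∅, R=[app]>
step 2: <C=(λx. ((λq. (q + 4)) ((λq. ((λz. -1) 6)) 1))), E=∅, A=[6], R=∅>
step 3: <C=((λq. (q + 4)) ((λq. ((λz. -1) 6)) 1)), E={x↦6}, A=∅, R=∅>
step 4: <C=((λq. ((λz. -1) 6)) 1), E={x↦6}, A=∅, R=[app]>
step 5: <C=1, E={x↦6}, A=∅, R=[app :: app]>
step 6: <C=(λq. ((λz. -1) 6)), E={x↦6}, A=[1], R=[app]>
step 7: <C=((λz. -1) 6), E={q↦1, x↦6}, A=∅, R=[app]>
step 8: <C=6, E={q↦1, x↦6}, A=∅, R=[app :: app]>
step 9: <C=(λz. -1), E={q↦1, x↦6}, A=[6], R=[app]>
step 10: <C=-1, E={z↦6, q↦1, x↦6}, A=∅, R=[app]>
step 11: <C=(λq. (q + 4)), E={x↦6}, A=[-1], R=∅>
step 12: <C=(q + 4), E={q↦-1, x↦6}, A=∅, R=∅>
step 13: <C=q, E={q↦-1, x↦6}, A=∅, R=[addR]>
step 14: <C=4, E={q↦-1, x↦6}, A=∅, R=[addL(-1)]>
→ final value 3

Answer: 3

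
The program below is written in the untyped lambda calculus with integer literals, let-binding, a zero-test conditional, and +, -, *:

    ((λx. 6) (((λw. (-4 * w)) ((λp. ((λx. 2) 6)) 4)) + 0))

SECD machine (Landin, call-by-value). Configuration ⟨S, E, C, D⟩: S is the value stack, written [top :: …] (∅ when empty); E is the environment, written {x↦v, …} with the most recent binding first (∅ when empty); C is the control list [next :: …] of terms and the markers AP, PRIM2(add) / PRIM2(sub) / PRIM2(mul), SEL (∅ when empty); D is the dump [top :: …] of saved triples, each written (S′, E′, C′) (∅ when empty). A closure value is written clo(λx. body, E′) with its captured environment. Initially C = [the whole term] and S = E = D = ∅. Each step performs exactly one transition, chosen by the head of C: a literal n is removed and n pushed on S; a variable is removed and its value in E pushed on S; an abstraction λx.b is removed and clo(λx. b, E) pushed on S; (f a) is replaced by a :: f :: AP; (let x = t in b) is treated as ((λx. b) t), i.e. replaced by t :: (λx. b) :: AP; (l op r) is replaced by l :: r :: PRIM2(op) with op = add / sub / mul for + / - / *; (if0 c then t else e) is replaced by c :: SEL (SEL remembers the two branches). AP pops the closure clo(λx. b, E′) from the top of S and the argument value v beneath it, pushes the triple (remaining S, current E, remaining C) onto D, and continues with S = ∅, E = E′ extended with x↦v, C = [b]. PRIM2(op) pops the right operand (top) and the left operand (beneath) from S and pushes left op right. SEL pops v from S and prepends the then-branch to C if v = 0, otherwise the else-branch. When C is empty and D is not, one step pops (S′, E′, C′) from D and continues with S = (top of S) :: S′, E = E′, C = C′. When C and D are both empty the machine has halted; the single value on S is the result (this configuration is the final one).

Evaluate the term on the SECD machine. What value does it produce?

0. [S=∅ | E=∅ | C=[((λx. 6) (((λw. (-4 * w)) ((λp. ((λx. 2) 6)) 4)) + 0))] | D=∅]
1. [S=∅ | E=∅ | C=[(((λw. (-4 * w)) ((λp. ((λx. 2) 6)) 4)) + 0) :: (λx. 6) :: AP] | D=∅]
2. [S=∅ | E=∅ | C=[((λw. (-4 * w)) ((λp. ((λx. 2) 6)) 4)) :: 0 :: PRIM2(add) :: (λx. 6) :: AP] | D=∅]
3. [S=∅ | E=∅ | C=[((λp. ((λx. 2) 6)) 4) :: (λw. (-4 * w)) :: AP :: 0 :: PRIM2(add) :: (λx. 6) :: AP] | D=∅]
4. [S=∅ | E=∅ | C=[4 :: (λp. ((λx. 2) 6)) :: AP :: (λw. (-4 * w)) :: AP :: 0 :: PRIM2(add) :: (λx. 6) :: AP] | D=∅]
5. [S=[4] | E=∅ | C=[(λp. ((λx. 2) 6)) :: AP :: (λw. (-4 * w)) :: AP :: 0 :: PRIM2(add) :: (λx. 6) :: AP] | D=∅]
6. [S=[clo(λp. ((λx. 2) 6), ∅) :: 4] | E=∅ | C=[AP :: (λw. (-4 * w)) :: AP :: 0 :: PRIM2(add) :: (λx. 6) :: AP] | D=∅]
7. [S=∅ | E={p↦4} | C=[((λx. 2) 6)] | D=[(∅, ∅, [(λw. (-4 * w)) :: AP :: 0 :: PRIM2(add) :: (λx. 6) :: AP])]]
8. [S=∅ | E={p↦4} | C=[6 :: (λx. 2) :: AP] | D=[(∅, ∅, [(λw. (-4 * w)) :: AP :: 0 :: PRIM2(add) :: (λx. 6) :: AP])]]
9. [S=[6] | E={p↦4} | C=[(λx. 2) :: AP] | D=[(∅, ∅, [(λw. (-4 * w)) :: AP :: 0 :: PRIM2(add) :: (λx. 6) :: AP])]]
10. [S=[clo(λx. 2, {p↦4}) :: 6] | E={p↦4} | C=[AP] | D=[(∅, ∅, [(λw. (-4 * w)) :: AP :: 0 :: PRIM2(add) :: (λx. 6) :: AP])]]
11. [S=∅ | E={x↦6, p↦4} | C=[2] | D=[(∅, {p↦4}, ∅) :: (∅, ∅, [(λw. (-4 * w)) :: AP :: 0 :: PRIM2(add) :: (λx. 6) :: AP])]]
12. [S=[2] | E={x↦6, p↦4} | C=∅ | D=[(∅, {p↦4}, ∅) :: (∅, ∅, [(λw. (-4 * w)) :: AP :: 0 :: PRIM2(add) :: (λx. 6) :: AP])]]
13. [S=[2] | E={p↦4} | C=∅ | D=[(∅, ∅, [(λw. (-4 * w)) :: AP :: 0 :: PRIM2(add) :: (λx. 6) :: AP])]]
14. [S=[2] | E=∅ | C=[(λw. (-4 * w)) :: AP :: 0 :: PRIM2(add) :: (λx. 6) :: AP] | D=∅]
15. [S=[clo(λw. (-4 * w), ∅) :: 2] | E=∅ | C=[AP :: 0 :: PRIM2(add) :: (λx. 6) :: AP] | D=∅]
16. [S=∅ | E={w↦2} | C=[(-4 * w)] | D=[(∅, ∅, [0 :: PRIM2(add) :: (λx. 6) :: AP])]]
17. [S=∅ | E={w↦2} | C=[-4 :: w :: PRIM2(mul)] | D=[(∅, ∅, [0 :: PRIM2(add) :: (λx. 6) :: AP])]]
18. [S=[-4] | E={w↦2} | C=[w :: PRIM2(mul)] | D=[(∅, ∅, [0 :: PRIM2(add) :: (λx. 6) :: AP])]]
19. [S=[2 :: -4] | E={w↦2} | C=[PRIM2(mul)] | D=[(∅, ∅, [0 :: PRIM2(add) :: (λx. 6) :: AP])]]
20. [S=[-8] | E={w↦2} | C=∅ | D=[(∅, ∅, [0 :: PRIM2(add) :: (λx. 6) :: AP])]]
21. [S=[-8] | E=∅ | C=[0 :: PRIM2(add) :: (λx. 6) :: AP] | D=∅]
22. [S=[0 :: -8] | E=∅ | C=[PRIM2(add) :: (λx. 6) :: AP] | D=∅]
23. [S=[-8] | E=∅ | C=[(λx. 6) :: AP] | D=∅]
24. [S=[clo(λx. 6, ∅) :: -8] | E=∅ | C=[AP] | D=∅]
25. [S=∅ | E={x↦-8} | C=[6] | D=[(∅, ∅, ∅)]]
26. [S=[6] | E={x↦-8} | C=∅ | D=[(∅, ∅, ∅)]]
27. [S=[6] | E=∅ | C=∅ | D=∅]
→ final value 6

Answer: 6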